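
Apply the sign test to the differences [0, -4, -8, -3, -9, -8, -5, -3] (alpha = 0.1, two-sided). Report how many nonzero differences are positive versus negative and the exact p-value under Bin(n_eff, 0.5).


Step 1: Discard zero differences. Original n = 8; n_eff = number of nonzero differences = 7.
Nonzero differences (with sign): -4, -8, -3, -9, -8, -5, -3
Step 2: Count signs: positive = 0, negative = 7.
Step 3: Under H0: P(positive) = 0.5, so the number of positives S ~ Bin(7, 0.5).
Step 4: Two-sided exact p-value = sum of Bin(7,0.5) probabilities at or below the observed probability = 0.015625.
Step 5: alpha = 0.1. reject H0.

n_eff = 7, pos = 0, neg = 7, p = 0.015625, reject H0.


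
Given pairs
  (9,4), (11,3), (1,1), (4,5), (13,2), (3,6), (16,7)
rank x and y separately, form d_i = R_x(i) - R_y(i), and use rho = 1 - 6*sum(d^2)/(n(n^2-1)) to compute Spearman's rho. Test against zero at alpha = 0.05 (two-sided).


Step 1: Rank x and y separately (midranks; no ties here).
rank(x): 9->4, 11->5, 1->1, 4->3, 13->6, 3->2, 16->7
rank(y): 4->4, 3->3, 1->1, 5->5, 2->2, 6->6, 7->7
Step 2: d_i = R_x(i) - R_y(i); compute d_i^2.
  (4-4)^2=0, (5-3)^2=4, (1-1)^2=0, (3-5)^2=4, (6-2)^2=16, (2-6)^2=16, (7-7)^2=0
sum(d^2) = 40.
Step 3: rho = 1 - 6*40 / (7*(7^2 - 1)) = 1 - 240/336 = 0.285714.
Step 4: Under H0, t = rho * sqrt((n-2)/(1-rho^2)) = 0.6667 ~ t(5).
Step 5: Two-sided p-value from the t-distribution with 5 df = 0.534509.
Step 6: alpha = 0.05. fail to reject H0.

rho = 0.2857, p = 0.534509, fail to reject H0 at alpha = 0.05.


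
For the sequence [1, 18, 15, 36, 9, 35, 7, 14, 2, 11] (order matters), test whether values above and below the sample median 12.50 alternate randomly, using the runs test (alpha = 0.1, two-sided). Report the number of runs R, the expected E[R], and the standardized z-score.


Step 1: Compute median = 12.50; label A = above, B = below.
Labels in order: BAAABABABB  (n_A = 5, n_B = 5)
Step 2: Count runs R = 7.
Step 3: Under H0 (random ordering), E[R] = 2*n_A*n_B/(n_A+n_B) + 1 = 2*5*5/10 + 1 = 6.0000.
        Var[R] = 2*n_A*n_B*(2*n_A*n_B - n_A - n_B) / ((n_A+n_B)^2 * (n_A+n_B-1)) = 2000/900 = 2.2222.
        SD[R] = 1.4907.
Step 4: Continuity-corrected z = (R - 0.5 - E[R]) / SD[R] = (7 - 0.5 - 6.0000) / 1.4907 = 0.3354.
Step 5: Two-sided p-value via normal approximation = 2*(1 - Phi(|z|)) = 0.737316.
Step 6: alpha = 0.1. fail to reject H0.

R = 7, z = 0.3354, p = 0.737316, fail to reject H0.


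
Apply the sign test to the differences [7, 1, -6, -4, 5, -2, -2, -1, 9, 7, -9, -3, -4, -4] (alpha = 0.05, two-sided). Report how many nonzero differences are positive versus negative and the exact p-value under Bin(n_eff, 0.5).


Step 1: Discard zero differences. Original n = 14; n_eff = number of nonzero differences = 14.
Nonzero differences (with sign): +7, +1, -6, -4, +5, -2, -2, -1, +9, +7, -9, -3, -4, -4
Step 2: Count signs: positive = 5, negative = 9.
Step 3: Under H0: P(positive) = 0.5, so the number of positives S ~ Bin(14, 0.5).
Step 4: Two-sided exact p-value = sum of Bin(14,0.5) probabilities at or below the observed probability = 0.423950.
Step 5: alpha = 0.05. fail to reject H0.

n_eff = 14, pos = 5, neg = 9, p = 0.423950, fail to reject H0.


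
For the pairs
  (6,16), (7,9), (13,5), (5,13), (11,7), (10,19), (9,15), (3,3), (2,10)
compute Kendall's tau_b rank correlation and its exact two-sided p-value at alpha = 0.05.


Step 1: Enumerate the 36 unordered pairs (i,j) with i<j and classify each by sign(x_j-x_i) * sign(y_j-y_i).
  (1,2):dx=+1,dy=-7->D; (1,3):dx=+7,dy=-11->D; (1,4):dx=-1,dy=-3->C; (1,5):dx=+5,dy=-9->D
  (1,6):dx=+4,dy=+3->C; (1,7):dx=+3,dy=-1->D; (1,8):dx=-3,dy=-13->C; (1,9):dx=-4,dy=-6->C
  (2,3):dx=+6,dy=-4->D; (2,4):dx=-2,dy=+4->D; (2,5):dx=+4,dy=-2->D; (2,6):dx=+3,dy=+10->C
  (2,7):dx=+2,dy=+6->C; (2,8):dx=-4,dy=-6->C; (2,9):dx=-5,dy=+1->D; (3,4):dx=-8,dy=+8->D
  (3,5):dx=-2,dy=+2->D; (3,6):dx=-3,dy=+14->D; (3,7):dx=-4,dy=+10->D; (3,8):dx=-10,dy=-2->C
  (3,9):dx=-11,dy=+5->D; (4,5):dx=+6,dy=-6->D; (4,6):dx=+5,dy=+6->C; (4,7):dx=+4,dy=+2->C
  (4,8):dx=-2,dy=-10->C; (4,9):dx=-3,dy=-3->C; (5,6):dx=-1,dy=+12->D; (5,7):dx=-2,dy=+8->D
  (5,8):dx=-8,dy=-4->C; (5,9):dx=-9,dy=+3->D; (6,7):dx=-1,dy=-4->C; (6,8):dx=-7,dy=-16->C
  (6,9):dx=-8,dy=-9->C; (7,8):dx=-6,dy=-12->C; (7,9):dx=-7,dy=-5->C; (8,9):dx=-1,dy=+7->D
Step 2: C = 18, D = 18, total pairs = 36.
Step 3: tau = (C - D)/(n(n-1)/2) = (18 - 18)/36 = 0.000000.
Step 4: Exact two-sided p-value (enumerate n! = 362880 permutations of y under H0): p = 1.000000.
Step 5: alpha = 0.05. fail to reject H0.

tau_b = 0.0000 (C=18, D=18), p = 1.000000, fail to reject H0.


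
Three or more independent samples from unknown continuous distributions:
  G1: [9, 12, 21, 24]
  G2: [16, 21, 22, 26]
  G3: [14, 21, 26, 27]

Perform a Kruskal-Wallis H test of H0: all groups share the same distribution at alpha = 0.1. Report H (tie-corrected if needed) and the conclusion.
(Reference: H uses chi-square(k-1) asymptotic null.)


Step 1: Combine all N = 12 observations and assign midranks.
sorted (value, group, rank): (9,G1,1), (12,G1,2), (14,G3,3), (16,G2,4), (21,G1,6), (21,G2,6), (21,G3,6), (22,G2,8), (24,G1,9), (26,G2,10.5), (26,G3,10.5), (27,G3,12)
Step 2: Sum ranks within each group.
R_1 = 18 (n_1 = 4)
R_2 = 28.5 (n_2 = 4)
R_3 = 31.5 (n_3 = 4)
Step 3: H = 12/(N(N+1)) * sum(R_i^2/n_i) - 3(N+1)
     = 12/(12*13) * (18^2/4 + 28.5^2/4 + 31.5^2/4) - 3*13
     = 0.076923 * 532.125 - 39
     = 1.932692.
Step 4: Ties present; correction factor C = 1 - 30/(12^3 - 12) = 0.982517. Corrected H = 1.932692 / 0.982517 = 1.967082.
Step 5: Under H0, H ~ chi^2(2); p-value = 0.373985.
Step 6: alpha = 0.1. fail to reject H0.

H = 1.9671, df = 2, p = 0.373985, fail to reject H0.


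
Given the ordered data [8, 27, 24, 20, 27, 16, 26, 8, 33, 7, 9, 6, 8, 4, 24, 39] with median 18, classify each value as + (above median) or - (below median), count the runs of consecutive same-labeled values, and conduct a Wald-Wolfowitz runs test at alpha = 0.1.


Step 1: Compute median = 18; label A = above, B = below.
Labels in order: BAAAABABABBBBBAA  (n_A = 8, n_B = 8)
Step 2: Count runs R = 8.
Step 3: Under H0 (random ordering), E[R] = 2*n_A*n_B/(n_A+n_B) + 1 = 2*8*8/16 + 1 = 9.0000.
        Var[R] = 2*n_A*n_B*(2*n_A*n_B - n_A - n_B) / ((n_A+n_B)^2 * (n_A+n_B-1)) = 14336/3840 = 3.7333.
        SD[R] = 1.9322.
Step 4: Continuity-corrected z = (R + 0.5 - E[R]) / SD[R] = (8 + 0.5 - 9.0000) / 1.9322 = -0.2588.
Step 5: Two-sided p-value via normal approximation = 2*(1 - Phi(|z|)) = 0.795809.
Step 6: alpha = 0.1. fail to reject H0.

R = 8, z = -0.2588, p = 0.795809, fail to reject H0.


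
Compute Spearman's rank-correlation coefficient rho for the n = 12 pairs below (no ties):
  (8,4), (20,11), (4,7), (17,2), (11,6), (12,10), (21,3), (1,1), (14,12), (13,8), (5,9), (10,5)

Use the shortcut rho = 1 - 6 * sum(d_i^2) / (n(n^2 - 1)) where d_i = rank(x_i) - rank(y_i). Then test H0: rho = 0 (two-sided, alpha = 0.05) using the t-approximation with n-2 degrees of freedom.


Step 1: Rank x and y separately (midranks; no ties here).
rank(x): 8->4, 20->11, 4->2, 17->10, 11->6, 12->7, 21->12, 1->1, 14->9, 13->8, 5->3, 10->5
rank(y): 4->4, 11->11, 7->7, 2->2, 6->6, 10->10, 3->3, 1->1, 12->12, 8->8, 9->9, 5->5
Step 2: d_i = R_x(i) - R_y(i); compute d_i^2.
  (4-4)^2=0, (11-11)^2=0, (2-7)^2=25, (10-2)^2=64, (6-6)^2=0, (7-10)^2=9, (12-3)^2=81, (1-1)^2=0, (9-12)^2=9, (8-8)^2=0, (3-9)^2=36, (5-5)^2=0
sum(d^2) = 224.
Step 3: rho = 1 - 6*224 / (12*(12^2 - 1)) = 1 - 1344/1716 = 0.216783.
Step 4: Under H0, t = rho * sqrt((n-2)/(1-rho^2)) = 0.7022 ~ t(10).
Step 5: Two-sided p-value from the t-distribution with 10 df = 0.498556.
Step 6: alpha = 0.05. fail to reject H0.

rho = 0.2168, p = 0.498556, fail to reject H0 at alpha = 0.05.


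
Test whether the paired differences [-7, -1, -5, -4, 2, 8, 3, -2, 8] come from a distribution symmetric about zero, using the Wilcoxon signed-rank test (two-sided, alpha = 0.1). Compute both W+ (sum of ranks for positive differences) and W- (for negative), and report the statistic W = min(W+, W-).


Step 1: Drop any zero differences (none here) and take |d_i|.
|d| = [7, 1, 5, 4, 2, 8, 3, 2, 8]
Step 2: Midrank |d_i| (ties get averaged ranks).
ranks: |7|->7, |1|->1, |5|->6, |4|->5, |2|->2.5, |8|->8.5, |3|->4, |2|->2.5, |8|->8.5
Step 3: Attach original signs; sum ranks with positive sign and with negative sign.
W+ = 2.5 + 8.5 + 4 + 8.5 = 23.5
W- = 7 + 1 + 6 + 5 + 2.5 = 21.5
(Check: W+ + W- = 45 should equal n(n+1)/2 = 45.)
Step 4: Test statistic W = min(W+, W-) = 21.5.
Step 5: Ties in |d|, so use the tie-corrected normal approximation.
        E[W] = n(n+1)/4 = 9*10/4 = 22.5.
        Tie groups: |d|=2 (t=2), |d|=8 (t=2); sum(t^3 - t) = 12.
        Var[W] = n(n+1)(2n+1)/24 - sum(t^3-t)/48 = 1710/24 - 12/48 = 71.
        z = (W - E[W]) / sqrt(Var[W]) = (21.5 - 22.5) / 8.4261 = -0.1187.
        Two-sided p = 2*Phi(z) = 0.905530.
Step 6: alpha = 0.1. fail to reject H0.

W+ = 23.5, W- = 21.5, W = min = 21.5, p = 0.905530, fail to reject H0.


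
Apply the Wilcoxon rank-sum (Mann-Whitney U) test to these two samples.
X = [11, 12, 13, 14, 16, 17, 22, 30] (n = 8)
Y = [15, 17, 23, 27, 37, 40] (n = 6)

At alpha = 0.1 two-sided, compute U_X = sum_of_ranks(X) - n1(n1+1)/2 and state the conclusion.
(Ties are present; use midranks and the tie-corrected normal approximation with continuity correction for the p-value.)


Step 1: Combine and sort all 14 observations; assign midranks.
sorted (value, group): (11,X), (12,X), (13,X), (14,X), (15,Y), (16,X), (17,X), (17,Y), (22,X), (23,Y), (27,Y), (30,X), (37,Y), (40,Y)
ranks: 11->1, 12->2, 13->3, 14->4, 15->5, 16->6, 17->7.5, 17->7.5, 22->9, 23->10, 27->11, 30->12, 37->13, 40->14
Step 2: Rank sum for X: R1 = 1 + 2 + 3 + 4 + 6 + 7.5 + 9 + 12 = 44.5.
Step 3: U_X = R1 - n1(n1+1)/2 = 44.5 - 8*9/2 = 44.5 - 36 = 8.5.
       U_Y = n1*n2 - U_X = 48 - 8.5 = 39.5.
Step 4: Ties are present, so use the tie-corrected normal approximation (with continuity correction) for the p-value.
Step 5: p-value = 0.052547; compare to alpha = 0.1. reject H0.

U_X = 8.5, p = 0.052547, reject H0 at alpha = 0.1.


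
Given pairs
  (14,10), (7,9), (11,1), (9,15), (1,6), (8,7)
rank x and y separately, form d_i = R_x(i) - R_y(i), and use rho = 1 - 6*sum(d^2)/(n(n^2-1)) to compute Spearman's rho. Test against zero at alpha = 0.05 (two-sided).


Step 1: Rank x and y separately (midranks; no ties here).
rank(x): 14->6, 7->2, 11->5, 9->4, 1->1, 8->3
rank(y): 10->5, 9->4, 1->1, 15->6, 6->2, 7->3
Step 2: d_i = R_x(i) - R_y(i); compute d_i^2.
  (6-5)^2=1, (2-4)^2=4, (5-1)^2=16, (4-6)^2=4, (1-2)^2=1, (3-3)^2=0
sum(d^2) = 26.
Step 3: rho = 1 - 6*26 / (6*(6^2 - 1)) = 1 - 156/210 = 0.257143.
Step 4: Under H0, t = rho * sqrt((n-2)/(1-rho^2)) = 0.5322 ~ t(4).
Step 5: Two-sided p-value from the t-distribution with 4 df = 0.622787.
Step 6: alpha = 0.05. fail to reject H0.

rho = 0.2571, p = 0.622787, fail to reject H0 at alpha = 0.05.


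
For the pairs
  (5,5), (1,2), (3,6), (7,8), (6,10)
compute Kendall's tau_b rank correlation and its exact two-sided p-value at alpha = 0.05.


Step 1: Enumerate the 10 unordered pairs (i,j) with i<j and classify each by sign(x_j-x_i) * sign(y_j-y_i).
  (1,2):dx=-4,dy=-3->C; (1,3):dx=-2,dy=+1->D; (1,4):dx=+2,dy=+3->C; (1,5):dx=+1,dy=+5->C
  (2,3):dx=+2,dy=+4->C; (2,4):dx=+6,dy=+6->C; (2,5):dx=+5,dy=+8->C; (3,4):dx=+4,dy=+2->C
  (3,5):dx=+3,dy=+4->C; (4,5):dx=-1,dy=+2->D
Step 2: C = 8, D = 2, total pairs = 10.
Step 3: tau = (C - D)/(n(n-1)/2) = (8 - 2)/10 = 0.600000.
Step 4: Exact two-sided p-value (enumerate n! = 120 permutations of y under H0): p = 0.233333.
Step 5: alpha = 0.05. fail to reject H0.

tau_b = 0.6000 (C=8, D=2), p = 0.233333, fail to reject H0.


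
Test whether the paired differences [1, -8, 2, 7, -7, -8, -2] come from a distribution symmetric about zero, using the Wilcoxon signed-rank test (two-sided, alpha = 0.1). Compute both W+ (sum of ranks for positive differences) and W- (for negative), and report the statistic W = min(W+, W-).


Step 1: Drop any zero differences (none here) and take |d_i|.
|d| = [1, 8, 2, 7, 7, 8, 2]
Step 2: Midrank |d_i| (ties get averaged ranks).
ranks: |1|->1, |8|->6.5, |2|->2.5, |7|->4.5, |7|->4.5, |8|->6.5, |2|->2.5
Step 3: Attach original signs; sum ranks with positive sign and with negative sign.
W+ = 1 + 2.5 + 4.5 = 8
W- = 6.5 + 4.5 + 6.5 + 2.5 = 20
(Check: W+ + W- = 28 should equal n(n+1)/2 = 28.)
Step 4: Test statistic W = min(W+, W-) = 8.
Step 5: Ties in |d|, so use the tie-corrected normal approximation.
        E[W] = n(n+1)/4 = 7*8/4 = 14.
        Tie groups: |d|=2 (t=2), |d|=7 (t=2), |d|=8 (t=2); sum(t^3 - t) = 18.
        Var[W] = n(n+1)(2n+1)/24 - sum(t^3-t)/48 = 840/24 - 18/48 = 34.625.
        z = (W - E[W]) / sqrt(Var[W]) = (8 - 14) / 5.8843 = -1.0197.
        Two-sided p = 2*Phi(z) = 0.307889.
Step 6: alpha = 0.1. fail to reject H0.

W+ = 8, W- = 20, W = min = 8, p = 0.307889, fail to reject H0.


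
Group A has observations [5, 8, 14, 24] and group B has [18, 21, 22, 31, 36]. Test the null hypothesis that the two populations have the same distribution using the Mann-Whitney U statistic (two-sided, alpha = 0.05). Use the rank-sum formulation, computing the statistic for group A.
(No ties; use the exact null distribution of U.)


Step 1: Combine and sort all 9 observations; assign midranks.
sorted (value, group): (5,X), (8,X), (14,X), (18,Y), (21,Y), (22,Y), (24,X), (31,Y), (36,Y)
ranks: 5->1, 8->2, 14->3, 18->4, 21->5, 22->6, 24->7, 31->8, 36->9
Step 2: Rank sum for X: R1 = 1 + 2 + 3 + 7 = 13.
Step 3: U_X = R1 - n1(n1+1)/2 = 13 - 4*5/2 = 13 - 10 = 3.
       U_Y = n1*n2 - U_X = 20 - 3 = 17.
Step 4: No ties, so the exact null distribution of U (based on enumerating the C(9,4) = 126 equally likely rank assignments) gives the two-sided p-value.
Step 5: p-value = 0.111111; compare to alpha = 0.05. fail to reject H0.

U_X = 3, p = 0.111111, fail to reject H0 at alpha = 0.05.


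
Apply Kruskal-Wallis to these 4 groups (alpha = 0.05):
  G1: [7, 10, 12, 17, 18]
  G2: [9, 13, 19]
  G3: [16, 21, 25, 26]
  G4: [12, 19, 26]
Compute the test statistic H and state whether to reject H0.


Step 1: Combine all N = 15 observations and assign midranks.
sorted (value, group, rank): (7,G1,1), (9,G2,2), (10,G1,3), (12,G1,4.5), (12,G4,4.5), (13,G2,6), (16,G3,7), (17,G1,8), (18,G1,9), (19,G2,10.5), (19,G4,10.5), (21,G3,12), (25,G3,13), (26,G3,14.5), (26,G4,14.5)
Step 2: Sum ranks within each group.
R_1 = 25.5 (n_1 = 5)
R_2 = 18.5 (n_2 = 3)
R_3 = 46.5 (n_3 = 4)
R_4 = 29.5 (n_4 = 3)
Step 3: H = 12/(N(N+1)) * sum(R_i^2/n_i) - 3(N+1)
     = 12/(15*16) * (25.5^2/5 + 18.5^2/3 + 46.5^2/4 + 29.5^2/3) - 3*16
     = 0.050000 * 1074.78 - 48
     = 5.738958.
Step 4: Ties present; correction factor C = 1 - 18/(15^3 - 15) = 0.994643. Corrected H = 5.738958 / 0.994643 = 5.769868.
Step 5: Under H0, H ~ chi^2(3); p-value = 0.123360.
Step 6: alpha = 0.05. fail to reject H0.

H = 5.7699, df = 3, p = 0.123360, fail to reject H0.


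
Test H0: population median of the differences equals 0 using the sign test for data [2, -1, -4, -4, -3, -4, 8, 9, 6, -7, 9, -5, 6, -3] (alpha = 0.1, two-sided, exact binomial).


Step 1: Discard zero differences. Original n = 14; n_eff = number of nonzero differences = 14.
Nonzero differences (with sign): +2, -1, -4, -4, -3, -4, +8, +9, +6, -7, +9, -5, +6, -3
Step 2: Count signs: positive = 6, negative = 8.
Step 3: Under H0: P(positive) = 0.5, so the number of positives S ~ Bin(14, 0.5).
Step 4: Two-sided exact p-value = sum of Bin(14,0.5) probabilities at or below the observed probability = 0.790527.
Step 5: alpha = 0.1. fail to reject H0.

n_eff = 14, pos = 6, neg = 8, p = 0.790527, fail to reject H0.


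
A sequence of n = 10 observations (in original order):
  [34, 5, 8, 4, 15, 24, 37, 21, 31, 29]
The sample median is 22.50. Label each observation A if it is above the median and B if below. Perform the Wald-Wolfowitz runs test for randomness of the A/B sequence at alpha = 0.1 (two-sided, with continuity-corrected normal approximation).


Step 1: Compute median = 22.50; label A = above, B = below.
Labels in order: ABBBBAABAA  (n_A = 5, n_B = 5)
Step 2: Count runs R = 5.
Step 3: Under H0 (random ordering), E[R] = 2*n_A*n_B/(n_A+n_B) + 1 = 2*5*5/10 + 1 = 6.0000.
        Var[R] = 2*n_A*n_B*(2*n_A*n_B - n_A - n_B) / ((n_A+n_B)^2 * (n_A+n_B-1)) = 2000/900 = 2.2222.
        SD[R] = 1.4907.
Step 4: Continuity-corrected z = (R + 0.5 - E[R]) / SD[R] = (5 + 0.5 - 6.0000) / 1.4907 = -0.3354.
Step 5: Two-sided p-value via normal approximation = 2*(1 - Phi(|z|)) = 0.737316.
Step 6: alpha = 0.1. fail to reject H0.

R = 5, z = -0.3354, p = 0.737316, fail to reject H0.


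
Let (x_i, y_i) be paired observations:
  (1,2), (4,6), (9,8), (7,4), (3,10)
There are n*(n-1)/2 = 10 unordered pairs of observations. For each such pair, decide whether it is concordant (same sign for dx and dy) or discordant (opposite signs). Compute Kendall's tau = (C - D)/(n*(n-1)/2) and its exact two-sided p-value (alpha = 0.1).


Step 1: Enumerate the 10 unordered pairs (i,j) with i<j and classify each by sign(x_j-x_i) * sign(y_j-y_i).
  (1,2):dx=+3,dy=+4->C; (1,3):dx=+8,dy=+6->C; (1,4):dx=+6,dy=+2->C; (1,5):dx=+2,dy=+8->C
  (2,3):dx=+5,dy=+2->C; (2,4):dx=+3,dy=-2->D; (2,5):dx=-1,dy=+4->D; (3,4):dx=-2,dy=-4->C
  (3,5):dx=-6,dy=+2->D; (4,5):dx=-4,dy=+6->D
Step 2: C = 6, D = 4, total pairs = 10.
Step 3: tau = (C - D)/(n(n-1)/2) = (6 - 4)/10 = 0.200000.
Step 4: Exact two-sided p-value (enumerate n! = 120 permutations of y under H0): p = 0.816667.
Step 5: alpha = 0.1. fail to reject H0.

tau_b = 0.2000 (C=6, D=4), p = 0.816667, fail to reject H0.


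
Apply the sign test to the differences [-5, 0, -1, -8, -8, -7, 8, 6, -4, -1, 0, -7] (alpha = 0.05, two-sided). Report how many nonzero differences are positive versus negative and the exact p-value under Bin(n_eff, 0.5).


Step 1: Discard zero differences. Original n = 12; n_eff = number of nonzero differences = 10.
Nonzero differences (with sign): -5, -1, -8, -8, -7, +8, +6, -4, -1, -7
Step 2: Count signs: positive = 2, negative = 8.
Step 3: Under H0: P(positive) = 0.5, so the number of positives S ~ Bin(10, 0.5).
Step 4: Two-sided exact p-value = sum of Bin(10,0.5) probabilities at or below the observed probability = 0.109375.
Step 5: alpha = 0.05. fail to reject H0.

n_eff = 10, pos = 2, neg = 8, p = 0.109375, fail to reject H0.


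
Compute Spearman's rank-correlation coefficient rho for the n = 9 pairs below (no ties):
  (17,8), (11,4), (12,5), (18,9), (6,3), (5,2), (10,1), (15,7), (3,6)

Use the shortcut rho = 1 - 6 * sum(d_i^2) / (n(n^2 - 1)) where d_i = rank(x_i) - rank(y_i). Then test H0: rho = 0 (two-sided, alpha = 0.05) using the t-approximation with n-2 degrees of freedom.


Step 1: Rank x and y separately (midranks; no ties here).
rank(x): 17->8, 11->5, 12->6, 18->9, 6->3, 5->2, 10->4, 15->7, 3->1
rank(y): 8->8, 4->4, 5->5, 9->9, 3->3, 2->2, 1->1, 7->7, 6->6
Step 2: d_i = R_x(i) - R_y(i); compute d_i^2.
  (8-8)^2=0, (5-4)^2=1, (6-5)^2=1, (9-9)^2=0, (3-3)^2=0, (2-2)^2=0, (4-1)^2=9, (7-7)^2=0, (1-6)^2=25
sum(d^2) = 36.
Step 3: rho = 1 - 6*36 / (9*(9^2 - 1)) = 1 - 216/720 = 0.700000.
Step 4: Under H0, t = rho * sqrt((n-2)/(1-rho^2)) = 2.5934 ~ t(7).
Step 5: Two-sided p-value from the t-distribution with 7 df = 0.035770.
Step 6: alpha = 0.05. reject H0.

rho = 0.7000, p = 0.035770, reject H0 at alpha = 0.05.


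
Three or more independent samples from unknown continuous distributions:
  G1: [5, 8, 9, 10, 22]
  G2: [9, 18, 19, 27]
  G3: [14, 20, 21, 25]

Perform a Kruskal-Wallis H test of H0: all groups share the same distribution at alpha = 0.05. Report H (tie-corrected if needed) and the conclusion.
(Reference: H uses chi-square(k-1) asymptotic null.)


Step 1: Combine all N = 13 observations and assign midranks.
sorted (value, group, rank): (5,G1,1), (8,G1,2), (9,G1,3.5), (9,G2,3.5), (10,G1,5), (14,G3,6), (18,G2,7), (19,G2,8), (20,G3,9), (21,G3,10), (22,G1,11), (25,G3,12), (27,G2,13)
Step 2: Sum ranks within each group.
R_1 = 22.5 (n_1 = 5)
R_2 = 31.5 (n_2 = 4)
R_3 = 37 (n_3 = 4)
Step 3: H = 12/(N(N+1)) * sum(R_i^2/n_i) - 3(N+1)
     = 12/(13*14) * (22.5^2/5 + 31.5^2/4 + 37^2/4) - 3*14
     = 0.065934 * 691.562 - 42
     = 3.597527.
Step 4: Ties present; correction factor C = 1 - 6/(13^3 - 13) = 0.997253. Corrected H = 3.597527 / 0.997253 = 3.607438.
Step 5: Under H0, H ~ chi^2(2); p-value = 0.164685.
Step 6: alpha = 0.05. fail to reject H0.

H = 3.6074, df = 2, p = 0.164685, fail to reject H0.


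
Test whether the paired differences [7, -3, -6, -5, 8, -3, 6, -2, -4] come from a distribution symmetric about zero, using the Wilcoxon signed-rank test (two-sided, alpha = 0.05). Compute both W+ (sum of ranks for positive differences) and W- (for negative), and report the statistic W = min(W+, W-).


Step 1: Drop any zero differences (none here) and take |d_i|.
|d| = [7, 3, 6, 5, 8, 3, 6, 2, 4]
Step 2: Midrank |d_i| (ties get averaged ranks).
ranks: |7|->8, |3|->2.5, |6|->6.5, |5|->5, |8|->9, |3|->2.5, |6|->6.5, |2|->1, |4|->4
Step 3: Attach original signs; sum ranks with positive sign and with negative sign.
W+ = 8 + 9 + 6.5 = 23.5
W- = 2.5 + 6.5 + 5 + 2.5 + 1 + 4 = 21.5
(Check: W+ + W- = 45 should equal n(n+1)/2 = 45.)
Step 4: Test statistic W = min(W+, W-) = 21.5.
Step 5: Ties in |d|, so use the tie-corrected normal approximation.
        E[W] = n(n+1)/4 = 9*10/4 = 22.5.
        Tie groups: |d|=3 (t=2), |d|=6 (t=2); sum(t^3 - t) = 12.
        Var[W] = n(n+1)(2n+1)/24 - sum(t^3-t)/48 = 1710/24 - 12/48 = 71.
        z = (W - E[W]) / sqrt(Var[W]) = (21.5 - 22.5) / 8.4261 = -0.1187.
        Two-sided p = 2*Phi(z) = 0.905530.
Step 6: alpha = 0.05. fail to reject H0.

W+ = 23.5, W- = 21.5, W = min = 21.5, p = 0.905530, fail to reject H0.


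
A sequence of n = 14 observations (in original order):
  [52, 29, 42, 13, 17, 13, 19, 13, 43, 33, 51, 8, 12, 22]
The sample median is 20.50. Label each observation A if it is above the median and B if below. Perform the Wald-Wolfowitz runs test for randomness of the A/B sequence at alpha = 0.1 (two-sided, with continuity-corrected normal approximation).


Step 1: Compute median = 20.50; label A = above, B = below.
Labels in order: AAABBBBBAAABBA  (n_A = 7, n_B = 7)
Step 2: Count runs R = 5.
Step 3: Under H0 (random ordering), E[R] = 2*n_A*n_B/(n_A+n_B) + 1 = 2*7*7/14 + 1 = 8.0000.
        Var[R] = 2*n_A*n_B*(2*n_A*n_B - n_A - n_B) / ((n_A+n_B)^2 * (n_A+n_B-1)) = 8232/2548 = 3.2308.
        SD[R] = 1.7974.
Step 4: Continuity-corrected z = (R + 0.5 - E[R]) / SD[R] = (5 + 0.5 - 8.0000) / 1.7974 = -1.3909.
Step 5: Two-sided p-value via normal approximation = 2*(1 - Phi(|z|)) = 0.164264.
Step 6: alpha = 0.1. fail to reject H0.

R = 5, z = -1.3909, p = 0.164264, fail to reject H0.


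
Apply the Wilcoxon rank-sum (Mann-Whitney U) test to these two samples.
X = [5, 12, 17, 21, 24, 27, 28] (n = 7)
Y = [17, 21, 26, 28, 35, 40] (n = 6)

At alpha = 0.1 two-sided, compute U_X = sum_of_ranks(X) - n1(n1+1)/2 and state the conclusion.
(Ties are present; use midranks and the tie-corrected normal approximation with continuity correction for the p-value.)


Step 1: Combine and sort all 13 observations; assign midranks.
sorted (value, group): (5,X), (12,X), (17,X), (17,Y), (21,X), (21,Y), (24,X), (26,Y), (27,X), (28,X), (28,Y), (35,Y), (40,Y)
ranks: 5->1, 12->2, 17->3.5, 17->3.5, 21->5.5, 21->5.5, 24->7, 26->8, 27->9, 28->10.5, 28->10.5, 35->12, 40->13
Step 2: Rank sum for X: R1 = 1 + 2 + 3.5 + 5.5 + 7 + 9 + 10.5 = 38.5.
Step 3: U_X = R1 - n1(n1+1)/2 = 38.5 - 7*8/2 = 38.5 - 28 = 10.5.
       U_Y = n1*n2 - U_X = 42 - 10.5 = 31.5.
Step 4: Ties are present, so use the tie-corrected normal approximation (with continuity correction) for the p-value.
Step 5: p-value = 0.151431; compare to alpha = 0.1. fail to reject H0.

U_X = 10.5, p = 0.151431, fail to reject H0 at alpha = 0.1.


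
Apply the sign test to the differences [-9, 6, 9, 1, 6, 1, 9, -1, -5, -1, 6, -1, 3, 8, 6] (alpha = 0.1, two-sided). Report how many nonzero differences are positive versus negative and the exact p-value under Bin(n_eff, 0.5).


Step 1: Discard zero differences. Original n = 15; n_eff = number of nonzero differences = 15.
Nonzero differences (with sign): -9, +6, +9, +1, +6, +1, +9, -1, -5, -1, +6, -1, +3, +8, +6
Step 2: Count signs: positive = 10, negative = 5.
Step 3: Under H0: P(positive) = 0.5, so the number of positives S ~ Bin(15, 0.5).
Step 4: Two-sided exact p-value = sum of Bin(15,0.5) probabilities at or below the observed probability = 0.301758.
Step 5: alpha = 0.1. fail to reject H0.

n_eff = 15, pos = 10, neg = 5, p = 0.301758, fail to reject H0.


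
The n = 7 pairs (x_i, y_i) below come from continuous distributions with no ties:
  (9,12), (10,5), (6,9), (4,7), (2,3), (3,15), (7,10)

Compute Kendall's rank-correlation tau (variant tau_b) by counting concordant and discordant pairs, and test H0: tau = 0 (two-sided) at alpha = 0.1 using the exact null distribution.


Step 1: Enumerate the 21 unordered pairs (i,j) with i<j and classify each by sign(x_j-x_i) * sign(y_j-y_i).
  (1,2):dx=+1,dy=-7->D; (1,3):dx=-3,dy=-3->C; (1,4):dx=-5,dy=-5->C; (1,5):dx=-7,dy=-9->C
  (1,6):dx=-6,dy=+3->D; (1,7):dx=-2,dy=-2->C; (2,3):dx=-4,dy=+4->D; (2,4):dx=-6,dy=+2->D
  (2,5):dx=-8,dy=-2->C; (2,6):dx=-7,dy=+10->D; (2,7):dx=-3,dy=+5->D; (3,4):dx=-2,dy=-2->C
  (3,5):dx=-4,dy=-6->C; (3,6):dx=-3,dy=+6->D; (3,7):dx=+1,dy=+1->C; (4,5):dx=-2,dy=-4->C
  (4,6):dx=-1,dy=+8->D; (4,7):dx=+3,dy=+3->C; (5,6):dx=+1,dy=+12->C; (5,7):dx=+5,dy=+7->C
  (6,7):dx=+4,dy=-5->D
Step 2: C = 12, D = 9, total pairs = 21.
Step 3: tau = (C - D)/(n(n-1)/2) = (12 - 9)/21 = 0.142857.
Step 4: Exact two-sided p-value (enumerate n! = 5040 permutations of y under H0): p = 0.772619.
Step 5: alpha = 0.1. fail to reject H0.

tau_b = 0.1429 (C=12, D=9), p = 0.772619, fail to reject H0.


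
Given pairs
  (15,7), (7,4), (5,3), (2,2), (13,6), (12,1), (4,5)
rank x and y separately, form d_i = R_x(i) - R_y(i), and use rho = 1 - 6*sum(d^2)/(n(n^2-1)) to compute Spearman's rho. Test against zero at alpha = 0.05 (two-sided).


Step 1: Rank x and y separately (midranks; no ties here).
rank(x): 15->7, 7->4, 5->3, 2->1, 13->6, 12->5, 4->2
rank(y): 7->7, 4->4, 3->3, 2->2, 6->6, 1->1, 5->5
Step 2: d_i = R_x(i) - R_y(i); compute d_i^2.
  (7-7)^2=0, (4-4)^2=0, (3-3)^2=0, (1-2)^2=1, (6-6)^2=0, (5-1)^2=16, (2-5)^2=9
sum(d^2) = 26.
Step 3: rho = 1 - 6*26 / (7*(7^2 - 1)) = 1 - 156/336 = 0.535714.
Step 4: Under H0, t = rho * sqrt((n-2)/(1-rho^2)) = 1.4186 ~ t(5).
Step 5: Two-sided p-value from the t-distribution with 5 df = 0.215217.
Step 6: alpha = 0.05. fail to reject H0.

rho = 0.5357, p = 0.215217, fail to reject H0 at alpha = 0.05.


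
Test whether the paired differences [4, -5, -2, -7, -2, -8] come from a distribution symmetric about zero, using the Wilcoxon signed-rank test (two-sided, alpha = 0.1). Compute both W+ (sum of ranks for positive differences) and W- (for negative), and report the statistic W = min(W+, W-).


Step 1: Drop any zero differences (none here) and take |d_i|.
|d| = [4, 5, 2, 7, 2, 8]
Step 2: Midrank |d_i| (ties get averaged ranks).
ranks: |4|->3, |5|->4, |2|->1.5, |7|->5, |2|->1.5, |8|->6
Step 3: Attach original signs; sum ranks with positive sign and with negative sign.
W+ = 3 = 3
W- = 4 + 1.5 + 5 + 1.5 + 6 = 18
(Check: W+ + W- = 21 should equal n(n+1)/2 = 21.)
Step 4: Test statistic W = min(W+, W-) = 3.
Step 5: Ties in |d|, so use the tie-corrected normal approximation.
        E[W] = n(n+1)/4 = 6*7/4 = 10.5.
        Tie groups: |d|=2 (t=2); sum(t^3 - t) = 6.
        Var[W] = n(n+1)(2n+1)/24 - sum(t^3-t)/48 = 546/24 - 6/48 = 22.625.
        z = (W - E[W]) / sqrt(Var[W]) = (3 - 10.5) / 4.7566 = -1.5768.
        Two-sided p = 2*Phi(z) = 0.114850.
Step 6: alpha = 0.1. fail to reject H0.

W+ = 3, W- = 18, W = min = 3, p = 0.114850, fail to reject H0.


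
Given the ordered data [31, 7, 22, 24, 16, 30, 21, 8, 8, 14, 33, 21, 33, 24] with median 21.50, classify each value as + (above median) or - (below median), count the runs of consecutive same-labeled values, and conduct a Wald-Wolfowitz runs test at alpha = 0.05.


Step 1: Compute median = 21.50; label A = above, B = below.
Labels in order: ABAABABBBBABAA  (n_A = 7, n_B = 7)
Step 2: Count runs R = 9.
Step 3: Under H0 (random ordering), E[R] = 2*n_A*n_B/(n_A+n_B) + 1 = 2*7*7/14 + 1 = 8.0000.
        Var[R] = 2*n_A*n_B*(2*n_A*n_B - n_A - n_B) / ((n_A+n_B)^2 * (n_A+n_B-1)) = 8232/2548 = 3.2308.
        SD[R] = 1.7974.
Step 4: Continuity-corrected z = (R - 0.5 - E[R]) / SD[R] = (9 - 0.5 - 8.0000) / 1.7974 = 0.2782.
Step 5: Two-sided p-value via normal approximation = 2*(1 - Phi(|z|)) = 0.780879.
Step 6: alpha = 0.05. fail to reject H0.

R = 9, z = 0.2782, p = 0.780879, fail to reject H0.


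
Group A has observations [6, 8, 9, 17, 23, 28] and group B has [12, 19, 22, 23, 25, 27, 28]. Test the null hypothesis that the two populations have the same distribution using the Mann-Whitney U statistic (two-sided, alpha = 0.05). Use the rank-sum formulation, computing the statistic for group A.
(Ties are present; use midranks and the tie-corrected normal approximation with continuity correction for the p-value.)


Step 1: Combine and sort all 13 observations; assign midranks.
sorted (value, group): (6,X), (8,X), (9,X), (12,Y), (17,X), (19,Y), (22,Y), (23,X), (23,Y), (25,Y), (27,Y), (28,X), (28,Y)
ranks: 6->1, 8->2, 9->3, 12->4, 17->5, 19->6, 22->7, 23->8.5, 23->8.5, 25->10, 27->11, 28->12.5, 28->12.5
Step 2: Rank sum for X: R1 = 1 + 2 + 3 + 5 + 8.5 + 12.5 = 32.
Step 3: U_X = R1 - n1(n1+1)/2 = 32 - 6*7/2 = 32 - 21 = 11.
       U_Y = n1*n2 - U_X = 42 - 11 = 31.
Step 4: Ties are present, so use the tie-corrected normal approximation (with continuity correction) for the p-value.
Step 5: p-value = 0.173549; compare to alpha = 0.05. fail to reject H0.

U_X = 11, p = 0.173549, fail to reject H0 at alpha = 0.05.


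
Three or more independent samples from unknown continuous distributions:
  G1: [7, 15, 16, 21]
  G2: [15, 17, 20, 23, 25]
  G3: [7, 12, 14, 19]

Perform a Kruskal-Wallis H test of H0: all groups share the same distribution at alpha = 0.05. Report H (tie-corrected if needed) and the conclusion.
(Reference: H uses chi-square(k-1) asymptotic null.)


Step 1: Combine all N = 13 observations and assign midranks.
sorted (value, group, rank): (7,G1,1.5), (7,G3,1.5), (12,G3,3), (14,G3,4), (15,G1,5.5), (15,G2,5.5), (16,G1,7), (17,G2,8), (19,G3,9), (20,G2,10), (21,G1,11), (23,G2,12), (25,G2,13)
Step 2: Sum ranks within each group.
R_1 = 25 (n_1 = 4)
R_2 = 48.5 (n_2 = 5)
R_3 = 17.5 (n_3 = 4)
Step 3: H = 12/(N(N+1)) * sum(R_i^2/n_i) - 3(N+1)
     = 12/(13*14) * (25^2/4 + 48.5^2/5 + 17.5^2/4) - 3*14
     = 0.065934 * 703.263 - 42
     = 4.368956.
Step 4: Ties present; correction factor C = 1 - 12/(13^3 - 13) = 0.994505. Corrected H = 4.368956 / 0.994505 = 4.393094.
Step 5: Under H0, H ~ chi^2(2); p-value = 0.111186.
Step 6: alpha = 0.05. fail to reject H0.

H = 4.3931, df = 2, p = 0.111186, fail to reject H0.


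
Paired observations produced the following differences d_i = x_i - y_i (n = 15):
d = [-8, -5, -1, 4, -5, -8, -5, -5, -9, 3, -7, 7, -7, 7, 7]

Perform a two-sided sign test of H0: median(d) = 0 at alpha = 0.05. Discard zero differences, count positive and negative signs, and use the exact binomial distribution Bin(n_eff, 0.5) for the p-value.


Step 1: Discard zero differences. Original n = 15; n_eff = number of nonzero differences = 15.
Nonzero differences (with sign): -8, -5, -1, +4, -5, -8, -5, -5, -9, +3, -7, +7, -7, +7, +7
Step 2: Count signs: positive = 5, negative = 10.
Step 3: Under H0: P(positive) = 0.5, so the number of positives S ~ Bin(15, 0.5).
Step 4: Two-sided exact p-value = sum of Bin(15,0.5) probabilities at or below the observed probability = 0.301758.
Step 5: alpha = 0.05. fail to reject H0.

n_eff = 15, pos = 5, neg = 10, p = 0.301758, fail to reject H0.


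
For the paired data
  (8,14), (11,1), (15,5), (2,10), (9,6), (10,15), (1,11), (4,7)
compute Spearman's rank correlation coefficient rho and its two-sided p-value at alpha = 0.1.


Step 1: Rank x and y separately (midranks; no ties here).
rank(x): 8->4, 11->7, 15->8, 2->2, 9->5, 10->6, 1->1, 4->3
rank(y): 14->7, 1->1, 5->2, 10->5, 6->3, 15->8, 11->6, 7->4
Step 2: d_i = R_x(i) - R_y(i); compute d_i^2.
  (4-7)^2=9, (7-1)^2=36, (8-2)^2=36, (2-5)^2=9, (5-3)^2=4, (6-8)^2=4, (1-6)^2=25, (3-4)^2=1
sum(d^2) = 124.
Step 3: rho = 1 - 6*124 / (8*(8^2 - 1)) = 1 - 744/504 = -0.476190.
Step 4: Under H0, t = rho * sqrt((n-2)/(1-rho^2)) = -1.3265 ~ t(6).
Step 5: Two-sided p-value from the t-distribution with 6 df = 0.232936.
Step 6: alpha = 0.1. fail to reject H0.

rho = -0.4762, p = 0.232936, fail to reject H0 at alpha = 0.1.


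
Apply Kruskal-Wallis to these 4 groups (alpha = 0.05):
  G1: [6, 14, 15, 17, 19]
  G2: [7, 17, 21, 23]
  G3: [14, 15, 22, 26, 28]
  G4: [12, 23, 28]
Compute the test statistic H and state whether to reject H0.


Step 1: Combine all N = 17 observations and assign midranks.
sorted (value, group, rank): (6,G1,1), (7,G2,2), (12,G4,3), (14,G1,4.5), (14,G3,4.5), (15,G1,6.5), (15,G3,6.5), (17,G1,8.5), (17,G2,8.5), (19,G1,10), (21,G2,11), (22,G3,12), (23,G2,13.5), (23,G4,13.5), (26,G3,15), (28,G3,16.5), (28,G4,16.5)
Step 2: Sum ranks within each group.
R_1 = 30.5 (n_1 = 5)
R_2 = 35 (n_2 = 4)
R_3 = 54.5 (n_3 = 5)
R_4 = 33 (n_4 = 3)
Step 3: H = 12/(N(N+1)) * sum(R_i^2/n_i) - 3(N+1)
     = 12/(17*18) * (30.5^2/5 + 35^2/4 + 54.5^2/5 + 33^2/3) - 3*18
     = 0.039216 * 1449.35 - 54
     = 2.837255.
Step 4: Ties present; correction factor C = 1 - 30/(17^3 - 17) = 0.993873. Corrected H = 2.837255 / 0.993873 = 2.854747.
Step 5: Under H0, H ~ chi^2(3); p-value = 0.414567.
Step 6: alpha = 0.05. fail to reject H0.

H = 2.8547, df = 3, p = 0.414567, fail to reject H0.


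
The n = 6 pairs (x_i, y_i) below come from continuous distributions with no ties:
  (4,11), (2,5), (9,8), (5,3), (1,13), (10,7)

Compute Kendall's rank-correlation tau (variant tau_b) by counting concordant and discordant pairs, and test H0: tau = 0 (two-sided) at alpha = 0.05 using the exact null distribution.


Step 1: Enumerate the 15 unordered pairs (i,j) with i<j and classify each by sign(x_j-x_i) * sign(y_j-y_i).
  (1,2):dx=-2,dy=-6->C; (1,3):dx=+5,dy=-3->D; (1,4):dx=+1,dy=-8->D; (1,5):dx=-3,dy=+2->D
  (1,6):dx=+6,dy=-4->D; (2,3):dx=+7,dy=+3->C; (2,4):dx=+3,dy=-2->D; (2,5):dx=-1,dy=+8->D
  (2,6):dx=+8,dy=+2->C; (3,4):dx=-4,dy=-5->C; (3,5):dx=-8,dy=+5->D; (3,6):dx=+1,dy=-1->D
  (4,5):dx=-4,dy=+10->D; (4,6):dx=+5,dy=+4->C; (5,6):dx=+9,dy=-6->D
Step 2: C = 5, D = 10, total pairs = 15.
Step 3: tau = (C - D)/(n(n-1)/2) = (5 - 10)/15 = -0.333333.
Step 4: Exact two-sided p-value (enumerate n! = 720 permutations of y under H0): p = 0.469444.
Step 5: alpha = 0.05. fail to reject H0.

tau_b = -0.3333 (C=5, D=10), p = 0.469444, fail to reject H0.


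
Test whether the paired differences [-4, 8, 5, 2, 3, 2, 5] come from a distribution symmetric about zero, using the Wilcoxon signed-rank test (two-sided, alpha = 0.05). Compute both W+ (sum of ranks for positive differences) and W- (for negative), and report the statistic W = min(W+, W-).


Step 1: Drop any zero differences (none here) and take |d_i|.
|d| = [4, 8, 5, 2, 3, 2, 5]
Step 2: Midrank |d_i| (ties get averaged ranks).
ranks: |4|->4, |8|->7, |5|->5.5, |2|->1.5, |3|->3, |2|->1.5, |5|->5.5
Step 3: Attach original signs; sum ranks with positive sign and with negative sign.
W+ = 7 + 5.5 + 1.5 + 3 + 1.5 + 5.5 = 24
W- = 4 = 4
(Check: W+ + W- = 28 should equal n(n+1)/2 = 28.)
Step 4: Test statistic W = min(W+, W-) = 4.
Step 5: Ties in |d|, so use the tie-corrected normal approximation.
        E[W] = n(n+1)/4 = 7*8/4 = 14.
        Tie groups: |d|=2 (t=2), |d|=5 (t=2); sum(t^3 - t) = 12.
        Var[W] = n(n+1)(2n+1)/24 - sum(t^3-t)/48 = 840/24 - 12/48 = 34.75.
        z = (W - E[W]) / sqrt(Var[W]) = (4 - 14) / 5.8949 = -1.6964.
        Two-sided p = 2*Phi(z) = 0.089814.
Step 6: alpha = 0.05. fail to reject H0.

W+ = 24, W- = 4, W = min = 4, p = 0.089814, fail to reject H0.


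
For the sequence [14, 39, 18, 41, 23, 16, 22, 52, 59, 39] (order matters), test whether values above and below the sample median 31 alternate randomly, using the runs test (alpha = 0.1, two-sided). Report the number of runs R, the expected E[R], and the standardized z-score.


Step 1: Compute median = 31; label A = above, B = below.
Labels in order: BABABBBAAA  (n_A = 5, n_B = 5)
Step 2: Count runs R = 6.
Step 3: Under H0 (random ordering), E[R] = 2*n_A*n_B/(n_A+n_B) + 1 = 2*5*5/10 + 1 = 6.0000.
        Var[R] = 2*n_A*n_B*(2*n_A*n_B - n_A - n_B) / ((n_A+n_B)^2 * (n_A+n_B-1)) = 2000/900 = 2.2222.
        SD[R] = 1.4907.
Step 4: R = E[R], so z = 0 with no continuity correction.
Step 5: Two-sided p-value via normal approximation = 2*(1 - Phi(|z|)) = 1.000000.
Step 6: alpha = 0.1. fail to reject H0.

R = 6, z = 0.0000, p = 1.000000, fail to reject H0.


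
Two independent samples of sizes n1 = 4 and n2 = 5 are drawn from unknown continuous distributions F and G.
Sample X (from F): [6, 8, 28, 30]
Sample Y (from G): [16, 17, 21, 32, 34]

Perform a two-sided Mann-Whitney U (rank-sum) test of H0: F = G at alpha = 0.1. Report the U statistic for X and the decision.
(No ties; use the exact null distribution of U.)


Step 1: Combine and sort all 9 observations; assign midranks.
sorted (value, group): (6,X), (8,X), (16,Y), (17,Y), (21,Y), (28,X), (30,X), (32,Y), (34,Y)
ranks: 6->1, 8->2, 16->3, 17->4, 21->5, 28->6, 30->7, 32->8, 34->9
Step 2: Rank sum for X: R1 = 1 + 2 + 6 + 7 = 16.
Step 3: U_X = R1 - n1(n1+1)/2 = 16 - 4*5/2 = 16 - 10 = 6.
       U_Y = n1*n2 - U_X = 20 - 6 = 14.
Step 4: No ties, so the exact null distribution of U (based on enumerating the C(9,4) = 126 equally likely rank assignments) gives the two-sided p-value.
Step 5: p-value = 0.412698; compare to alpha = 0.1. fail to reject H0.

U_X = 6, p = 0.412698, fail to reject H0 at alpha = 0.1.


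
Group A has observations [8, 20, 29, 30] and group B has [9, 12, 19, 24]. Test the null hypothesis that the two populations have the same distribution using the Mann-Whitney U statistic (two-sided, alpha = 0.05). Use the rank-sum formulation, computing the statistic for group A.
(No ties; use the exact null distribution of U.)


Step 1: Combine and sort all 8 observations; assign midranks.
sorted (value, group): (8,X), (9,Y), (12,Y), (19,Y), (20,X), (24,Y), (29,X), (30,X)
ranks: 8->1, 9->2, 12->3, 19->4, 20->5, 24->6, 29->7, 30->8
Step 2: Rank sum for X: R1 = 1 + 5 + 7 + 8 = 21.
Step 3: U_X = R1 - n1(n1+1)/2 = 21 - 4*5/2 = 21 - 10 = 11.
       U_Y = n1*n2 - U_X = 16 - 11 = 5.
Step 4: No ties, so the exact null distribution of U (based on enumerating the C(8,4) = 70 equally likely rank assignments) gives the two-sided p-value.
Step 5: p-value = 0.485714; compare to alpha = 0.05. fail to reject H0.

U_X = 11, p = 0.485714, fail to reject H0 at alpha = 0.05.


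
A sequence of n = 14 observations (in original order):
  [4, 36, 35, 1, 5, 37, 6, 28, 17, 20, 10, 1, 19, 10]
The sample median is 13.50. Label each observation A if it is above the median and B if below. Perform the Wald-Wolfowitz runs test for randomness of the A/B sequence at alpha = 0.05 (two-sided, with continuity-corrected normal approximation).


Step 1: Compute median = 13.50; label A = above, B = below.
Labels in order: BAABBABAAABBAB  (n_A = 7, n_B = 7)
Step 2: Count runs R = 9.
Step 3: Under H0 (random ordering), E[R] = 2*n_A*n_B/(n_A+n_B) + 1 = 2*7*7/14 + 1 = 8.0000.
        Var[R] = 2*n_A*n_B*(2*n_A*n_B - n_A - n_B) / ((n_A+n_B)^2 * (n_A+n_B-1)) = 8232/2548 = 3.2308.
        SD[R] = 1.7974.
Step 4: Continuity-corrected z = (R - 0.5 - E[R]) / SD[R] = (9 - 0.5 - 8.0000) / 1.7974 = 0.2782.
Step 5: Two-sided p-value via normal approximation = 2*(1 - Phi(|z|)) = 0.780879.
Step 6: alpha = 0.05. fail to reject H0.

R = 9, z = 0.2782, p = 0.780879, fail to reject H0.


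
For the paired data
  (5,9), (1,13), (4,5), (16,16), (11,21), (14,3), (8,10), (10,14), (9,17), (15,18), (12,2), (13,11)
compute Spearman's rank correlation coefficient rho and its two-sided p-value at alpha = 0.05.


Step 1: Rank x and y separately (midranks; no ties here).
rank(x): 5->3, 1->1, 4->2, 16->12, 11->7, 14->10, 8->4, 10->6, 9->5, 15->11, 12->8, 13->9
rank(y): 9->4, 13->7, 5->3, 16->9, 21->12, 3->2, 10->5, 14->8, 17->10, 18->11, 2->1, 11->6
Step 2: d_i = R_x(i) - R_y(i); compute d_i^2.
  (3-4)^2=1, (1-7)^2=36, (2-3)^2=1, (12-9)^2=9, (7-12)^2=25, (10-2)^2=64, (4-5)^2=1, (6-8)^2=4, (5-10)^2=25, (11-11)^2=0, (8-1)^2=49, (9-6)^2=9
sum(d^2) = 224.
Step 3: rho = 1 - 6*224 / (12*(12^2 - 1)) = 1 - 1344/1716 = 0.216783.
Step 4: Under H0, t = rho * sqrt((n-2)/(1-rho^2)) = 0.7022 ~ t(10).
Step 5: Two-sided p-value from the t-distribution with 10 df = 0.498556.
Step 6: alpha = 0.05. fail to reject H0.

rho = 0.2168, p = 0.498556, fail to reject H0 at alpha = 0.05.
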